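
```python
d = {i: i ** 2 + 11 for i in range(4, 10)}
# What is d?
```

{4: 27, 5: 36, 6: 47, 7: 60, 8: 75, 9: 92}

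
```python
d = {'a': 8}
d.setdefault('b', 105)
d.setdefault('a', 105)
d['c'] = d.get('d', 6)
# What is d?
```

After line 1: d = {'a': 8}
After line 2 (setdefault adds 'b'=105): d = {'a': 8, 'b': 105}
After line 3 (setdefault 'a' no-op, already exists): d = {'a': 8, 'b': 105}
After line 4 (get('d', 6) returns default since 'd' not in d): d = {'a': 8, 'b': 105, 'c': 6}

{'a': 8, 'b': 105, 'c': 6}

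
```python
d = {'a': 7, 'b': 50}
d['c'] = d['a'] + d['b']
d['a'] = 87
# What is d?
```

After line 1: d = {'a': 7, 'b': 50}
After line 2 (d['c'] = 7 + 50): d = {'a': 7, 'b': 50, 'c': 57}
After line 3: d = {'a': 87, 'b': 50, 'c': 57}

{'a': 87, 'b': 50, 'c': 57}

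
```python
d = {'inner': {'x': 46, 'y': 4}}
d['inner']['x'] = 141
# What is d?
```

After line 1: d = {'inner': {'x': 46, 'y': 4}}
After line 2 (inner x overwritten): d = {'inner': {'x': 141, 'y': 4}}

{'inner': {'x': 141, 'y': 4}}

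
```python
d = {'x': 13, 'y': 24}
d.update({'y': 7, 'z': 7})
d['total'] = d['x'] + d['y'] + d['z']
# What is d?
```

After line 1: d = {'x': 13, 'y': 24}
After line 2 (y overwritten, z added): d = {'x': 13, 'y': 7, 'z': 7}
After line 3 (total = 13 + 7 + 7 = 27): d = {'x': 13, 'y': 7, 'z': 7, 'total': 27}

{'x': 13, 'y': 7, 'z': 7, 'total': 27}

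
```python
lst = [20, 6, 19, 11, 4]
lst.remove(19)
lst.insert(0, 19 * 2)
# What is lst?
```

After line 1: lst = [20, 6, 19, 11, 4]
After line 2 (remove first 19): lst = [20, 6, 11, 4]
After line 3 (insert 38 at index 0): lst = [38, 20, 6, 11, 4]

[38, 20, 6, 11, 4]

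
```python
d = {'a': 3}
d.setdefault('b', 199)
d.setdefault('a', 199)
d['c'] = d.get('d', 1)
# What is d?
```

After line 1: d = {'a': 3}
After line 2 (setdefault adds 'b'=199): d = {'a': 3, 'b': 199}
After line 3 (setdefault 'a' no-op, already exists): d = {'a': 3, 'b': 199}
After line 4 (get('d', 1) returns default since 'd' not in d): d = {'a': 3, 'b': 199, 'c': 1}

{'a': 3, 'b': 199, 'c': 1}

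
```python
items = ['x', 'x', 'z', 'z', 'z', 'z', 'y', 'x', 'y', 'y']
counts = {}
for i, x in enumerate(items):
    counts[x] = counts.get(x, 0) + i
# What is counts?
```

Initial: counts = {}, items = ['x', 'x', 'z', 'z', 'z', 'z', 'y', 'x', 'y', 'y']
i=0, x='x': counts = {'x': 0}
i=1, x='x': counts = {'x': 1}
i=2, x='z': counts = {'x': 1, 'z': 2}
i=3, x='z': counts = {'x': 1, 'z': 5}
i=4, x='z': counts = {'x': 1, 'z': 9}
i=5, x='z': counts = {'x': 1, 'z': 14}
i=6, x='y': counts = {'x': 1, 'z': 14, 'y': 6}
i=7, x='x': counts = {'x': 8, 'z': 14, 'y': 6}
i=8, x='y': counts = {'x': 8, 'z': 14, 'y': 14}
i=9, x='y': counts = {'x': 8, 'z': 14, 'y': 23}

{'x': 8, 'z': 14, 'y': 23}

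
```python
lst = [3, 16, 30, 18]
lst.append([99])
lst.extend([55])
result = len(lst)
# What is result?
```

After line 1: lst = [3, 16, 30, 18]
After line 2 (append adds [99] as single element): lst = [3, 16, 30, 18, [99]]
After line 3 (extend unpacks [55], adds 55): lst = [3, 16, 30, 18, [99], 55]
After line 4: result = len(lst) = 6

6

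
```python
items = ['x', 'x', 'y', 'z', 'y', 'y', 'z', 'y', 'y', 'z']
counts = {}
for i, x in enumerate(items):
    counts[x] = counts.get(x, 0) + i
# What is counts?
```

Initial: counts = {}, items = ['x', 'x', 'y', 'z', 'y', 'y', 'z', 'y', 'y', 'z']
i=0, x='x': counts = {'x': 0}
i=1, x='x': counts = {'x': 1}
i=2, x='y': counts = {'x': 1, 'y': 2}
i=3, x='z': counts = {'x': 1, 'y': 2, 'z': 3}
i=4, x='y': counts = {'x': 1, 'y': 6, 'z': 3}
i=5, x='y': counts = {'x': 1, 'y': 11, 'z': 3}
i=6, x='z': counts = {'x': 1, 'y': 11, 'z': 9}
i=7, x='y': counts = {'x': 1, 'y': 18, 'z': 9}
i=8, x='y': counts = {'x': 1, 'y': 26, 'z': 9}
i=9, x='z': counts = {'x': 1, 'y': 26, 'z': 18}

{'x': 1, 'y': 26, 'z': 18}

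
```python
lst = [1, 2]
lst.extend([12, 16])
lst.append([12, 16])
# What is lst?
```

After line 1: lst = [1, 2]
After line 2 (extend unpacks [12, 16]): lst = [1, 2, 12, 16]
After line 3 (append adds [12, 16] as single element): lst = [1, 2, 12, 16, [12, 16]]

[1, 2, 12, 16, [12, 16]]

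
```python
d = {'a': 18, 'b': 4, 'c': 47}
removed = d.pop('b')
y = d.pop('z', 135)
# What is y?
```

After line 1: d = {'a': 18, 'b': 4, 'c': 47}
After line 2 (pop 'b' returns 4): d = {'a': 18, 'c': 47}, removed = 4
After line 3 (pop 'z' missing, returns default 135): d = {'a': 18, 'c': 47}, y = 135

135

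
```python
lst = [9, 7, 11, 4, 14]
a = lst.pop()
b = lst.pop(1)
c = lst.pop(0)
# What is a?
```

After line 1: lst = [9, 7, 11, 4, 14]
After line 2 (pop() -> a = 14): lst = [9, 7, 11, 4]
After line 3 (pop(1) -> b = 7): lst = [9, 11, 4]
After line 4 (pop(0) -> c = 9): lst = [11, 4]

14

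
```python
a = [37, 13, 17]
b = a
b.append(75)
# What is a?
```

After line 1: a = [37, 13, 17]
After line 2 (b = a is an alias, same object): a = [37, 13, 17], b = [37, 13, 17]
After line 3 (b.append mutates the shared list): a = [37, 13, 17, 75], b = [37, 13, 17, 75]

[37, 13, 17, 75]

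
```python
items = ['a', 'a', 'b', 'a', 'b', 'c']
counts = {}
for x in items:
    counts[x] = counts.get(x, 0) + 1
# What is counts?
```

Initial: counts = {}, items = ['a', 'a', 'b', 'a', 'b', 'c']
See 'a': counts = {'a': 1}
See 'a': counts = {'a': 2}
See 'b': counts = {'a': 2, 'b': 1}
See 'a': counts = {'a': 3, 'b': 1}
See 'b': counts = {'a': 3, 'b': 2}
See 'c': counts = {'a': 3, 'b': 2, 'c': 1}

{'a': 3, 'b': 2, 'c': 1}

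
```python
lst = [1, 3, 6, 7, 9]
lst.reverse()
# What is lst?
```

[9, 7, 6, 3, 1]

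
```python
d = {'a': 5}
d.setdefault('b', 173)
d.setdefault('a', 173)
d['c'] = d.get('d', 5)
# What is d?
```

After line 1: d = {'a': 5}
After line 2 (setdefault adds 'b'=173): d = {'a': 5, 'b': 173}
After line 3 (setdefault 'a' no-op, already exists): d = {'a': 5, 'b': 173}
After line 4 (get('d', 5) returns default since 'd' not in d): d = {'a': 5, 'b': 173, 'c': 5}

{'a': 5, 'b': 173, 'c': 5}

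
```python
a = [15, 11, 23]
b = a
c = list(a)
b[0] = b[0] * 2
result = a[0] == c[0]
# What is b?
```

After line 1: a = [15, 11, 23]
After line 2 (b = a, alias): a = [15, 11, 23], b = [15, 11, 23]
After line 3 (c = list(a) is a copy, new object): c = [15, 11, 23]
After line 4 (b[0] = 15 * 2 = 30; mutates shared a/b): a = b = [30, 11, 23], c = [15, 11, 23]
After line 5 (a[0] = 30, c[0] = 15; result = False)

[30, 11, 23]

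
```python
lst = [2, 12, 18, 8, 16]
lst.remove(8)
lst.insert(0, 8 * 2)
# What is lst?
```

After line 1: lst = [2, 12, 18, 8, 16]
After line 2 (remove first 8): lst = [2, 12, 18, 16]
After line 3 (insert 16 at index 0): lst = [16, 2, 12, 18, 16]

[16, 2, 12, 18, 16]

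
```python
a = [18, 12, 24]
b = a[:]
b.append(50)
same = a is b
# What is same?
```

After line 1: a = [18, 12, 24]
After line 2 (b = a[:] is a shallow copy, new object): a = [18, 12, 24], b = [18, 12, 24]
After line 3 (append only mutates b): a = [18, 12, 24], b = [18, 12, 24, 50]
After line 4 (same = a is b; different objects -> False): same = False

False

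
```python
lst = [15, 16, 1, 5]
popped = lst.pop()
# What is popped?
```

5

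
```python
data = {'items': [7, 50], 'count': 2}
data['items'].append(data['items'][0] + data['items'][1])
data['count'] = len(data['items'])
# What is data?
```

After line 1: data = {'items': [7, 50], 'count': 2}
After line 2 (append 7 + 50 = 57): data = {'items': [7, 50, 57], 'count': 2}
After line 3 (count = len(items) = 3): data = {'items': [7, 50, 57], 'count': 3}

{'items': [7, 50, 57], 'count': 3}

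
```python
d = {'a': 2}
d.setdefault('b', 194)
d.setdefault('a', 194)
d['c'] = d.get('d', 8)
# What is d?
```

After line 1: d = {'a': 2}
After line 2 (setdefault adds 'b'=194): d = {'a': 2, 'b': 194}
After line 3 (setdefault 'a' no-op, already exists): d = {'a': 2, 'b': 194}
After line 4 (get('d', 8) returns default since 'd' not in d): d = {'a': 2, 'b': 194, 'c': 8}

{'a': 2, 'b': 194, 'c': 8}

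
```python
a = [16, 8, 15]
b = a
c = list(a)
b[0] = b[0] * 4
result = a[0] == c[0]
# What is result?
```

After line 1: a = [16, 8, 15]
After line 2 (b = a, alias): a = [16, 8, 15], b = [16, 8, 15]
After line 3 (c = list(a) is a copy, new object): c = [16, 8, 15]
After line 4 (b[0] = 16 * 4 = 64; mutates shared a/b): a = b = [64, 8, 15], c = [16, 8, 15]
After line 5 (a[0] = 64, c[0] = 16; result = False)

False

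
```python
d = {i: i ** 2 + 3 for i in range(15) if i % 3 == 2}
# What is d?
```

{2: 7, 5: 28, 8: 67, 11: 124, 14: 199}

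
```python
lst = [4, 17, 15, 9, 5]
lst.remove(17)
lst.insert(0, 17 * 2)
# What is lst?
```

After line 1: lst = [4, 17, 15, 9, 5]
After line 2 (remove first 17): lst = [4, 15, 9, 5]
After line 3 (insert 34 at index 0): lst = [34, 4, 15, 9, 5]

[34, 4, 15, 9, 5]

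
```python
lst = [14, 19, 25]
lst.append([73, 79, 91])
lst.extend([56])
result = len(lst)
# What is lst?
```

After line 1: lst = [14, 19, 25]
After line 2 (append adds [73, 79, 91] as single element): lst = [14, 19, 25, [73, 79, 91]]
After line 3 (extend unpacks [56], adds 56): lst = [14, 19, 25, [73, 79, 91], 56]
After line 4: result = len(lst) = 5

[14, 19, 25, [73, 79, 91], 56]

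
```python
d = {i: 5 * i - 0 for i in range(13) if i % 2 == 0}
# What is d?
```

{0: 0, 2: 10, 4: 20, 6: 30, 8: 40, 10: 50, 12: 60}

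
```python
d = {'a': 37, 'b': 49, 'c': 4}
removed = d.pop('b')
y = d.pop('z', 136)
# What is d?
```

After line 1: d = {'a': 37, 'b': 49, 'c': 4}
After line 2 (pop 'b' returns 49): d = {'a': 37, 'c': 4}, removed = 49
After line 3 (pop 'z' missing, returns default 136): d = {'a': 37, 'c': 4}, y = 136

{'a': 37, 'c': 4}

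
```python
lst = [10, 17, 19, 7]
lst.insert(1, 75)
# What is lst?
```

[10, 75, 17, 19, 7]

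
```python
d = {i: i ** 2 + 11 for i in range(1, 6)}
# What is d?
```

{1: 12, 2: 15, 3: 20, 4: 27, 5: 36}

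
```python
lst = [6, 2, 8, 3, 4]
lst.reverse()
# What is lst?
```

[4, 3, 8, 2, 6]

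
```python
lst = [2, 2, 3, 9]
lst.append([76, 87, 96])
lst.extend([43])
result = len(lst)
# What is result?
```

After line 1: lst = [2, 2, 3, 9]
After line 2 (append adds [76, 87, 96] as single element): lst = [2, 2, 3, 9, [76, 87, 96]]
After line 3 (extend unpacks [43], adds 43): lst = [2, 2, 3, 9, [76, 87, 96], 43]
After line 4: result = len(lst) = 6

6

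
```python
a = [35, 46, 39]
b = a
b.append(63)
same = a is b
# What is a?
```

After line 1: a = [35, 46, 39]
After line 2 (b = a is an alias, same object): a = [35, 46, 39], b = [35, 46, 39]
After line 3 (b.append mutates the shared list): a = [35, 46, 39, 63], b = [35, 46, 39, 63]
After line 4 (same = a is b; same object -> True): same = True

[35, 46, 39, 63]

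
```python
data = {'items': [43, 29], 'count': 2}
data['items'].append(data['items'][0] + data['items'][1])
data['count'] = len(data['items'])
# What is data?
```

After line 1: data = {'items': [43, 29], 'count': 2}
After line 2 (append 43 + 29 = 72): data = {'items': [43, 29, 72], 'count': 2}
After line 3 (count = len(items) = 3): data = {'items': [43, 29, 72], 'count': 3}

{'items': [43, 29, 72], 'count': 3}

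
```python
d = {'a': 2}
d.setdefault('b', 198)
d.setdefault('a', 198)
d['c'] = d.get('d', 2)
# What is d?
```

After line 1: d = {'a': 2}
After line 2 (setdefault adds 'b'=198): d = {'a': 2, 'b': 198}
After line 3 (setdefault 'a' no-op, already exists): d = {'a': 2, 'b': 198}
After line 4 (get('d', 2) returns default since 'd' not in d): d = {'a': 2, 'b': 198, 'c': 2}

{'a': 2, 'b': 198, 'c': 2}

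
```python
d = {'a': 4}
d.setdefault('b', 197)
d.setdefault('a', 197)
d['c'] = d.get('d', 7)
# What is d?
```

After line 1: d = {'a': 4}
After line 2 (setdefault adds 'b'=197): d = {'a': 4, 'b': 197}
After line 3 (setdefault 'a' no-op, already exists): d = {'a': 4, 'b': 197}
After line 4 (get('d', 7) returns default since 'd' not in d): d = {'a': 4, 'b': 197, 'c': 7}

{'a': 4, 'b': 197, 'c': 7}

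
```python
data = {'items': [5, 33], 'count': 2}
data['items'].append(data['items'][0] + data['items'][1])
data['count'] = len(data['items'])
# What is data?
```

After line 1: data = {'items': [5, 33], 'count': 2}
After line 2 (append 5 + 33 = 38): data = {'items': [5, 33, 38], 'count': 2}
After line 3 (count = len(items) = 3): data = {'items': [5, 33, 38], 'count': 3}

{'items': [5, 33, 38], 'count': 3}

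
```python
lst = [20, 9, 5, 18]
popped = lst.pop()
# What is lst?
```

[20, 9, 5]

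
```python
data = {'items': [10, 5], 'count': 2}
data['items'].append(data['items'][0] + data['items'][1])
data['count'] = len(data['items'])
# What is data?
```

After line 1: data = {'items': [10, 5], 'count': 2}
After line 2 (append 10 + 5 = 15): data = {'items': [10, 5, 15], 'count': 2}
After line 3 (count = len(items) = 3): data = {'items': [10, 5, 15], 'count': 3}

{'items': [10, 5, 15], 'count': 3}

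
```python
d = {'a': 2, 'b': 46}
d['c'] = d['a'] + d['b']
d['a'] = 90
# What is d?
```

After line 1: d = {'a': 2, 'b': 46}
After line 2 (d['c'] = 2 + 46): d = {'a': 2, 'b': 46, 'c': 48}
After line 3: d = {'a': 90, 'b': 46, 'c': 48}

{'a': 90, 'b': 46, 'c': 48}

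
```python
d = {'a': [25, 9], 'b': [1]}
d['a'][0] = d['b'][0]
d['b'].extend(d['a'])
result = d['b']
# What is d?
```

After line 1: d = {'a': [25, 9], 'b': [1]}
After line 2 (a[0] = b[0] = 1): d = {'a': [1, 9], 'b': [1]}
After line 3 (b.extend(a) appends [1, 9]): d = {'a': [1, 9], 'b': [1, 1, 9]}
After line 4: result = d['b'] = [1, 1, 9]

{'a': [1, 9], 'b': [1, 1, 9]}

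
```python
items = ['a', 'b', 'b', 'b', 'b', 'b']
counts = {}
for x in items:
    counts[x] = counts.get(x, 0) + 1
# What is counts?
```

Initial: counts = {}, items = ['a', 'b', 'b', 'b', 'b', 'b']
See 'a': counts = {'a': 1}
See 'b': counts = {'a': 1, 'b': 1}
See 'b': counts = {'a': 1, 'b': 2}
See 'b': counts = {'a': 1, 'b': 3}
See 'b': counts = {'a': 1, 'b': 4}
See 'b': counts = {'a': 1, 'b': 5}

{'a': 1, 'b': 5}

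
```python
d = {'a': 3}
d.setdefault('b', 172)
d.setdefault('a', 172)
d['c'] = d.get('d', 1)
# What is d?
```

After line 1: d = {'a': 3}
After line 2 (setdefault adds 'b'=172): d = {'a': 3, 'b': 172}
After line 3 (setdefault 'a' no-op, already exists): d = {'a': 3, 'b': 172}
After line 4 (get('d', 1) returns default since 'd' not in d): d = {'a': 3, 'b': 172, 'c': 1}

{'a': 3, 'b': 172, 'c': 1}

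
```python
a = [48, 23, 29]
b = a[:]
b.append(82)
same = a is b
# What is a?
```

After line 1: a = [48, 23, 29]
After line 2 (b = a[:] is a shallow copy, new object): a = [48, 23, 29], b = [48, 23, 29]
After line 3 (append only mutates b): a = [48, 23, 29], b = [48, 23, 29, 82]
After line 4 (same = a is b; different objects -> False): same = False

[48, 23, 29]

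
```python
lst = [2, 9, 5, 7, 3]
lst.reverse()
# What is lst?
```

[3, 7, 5, 9, 2]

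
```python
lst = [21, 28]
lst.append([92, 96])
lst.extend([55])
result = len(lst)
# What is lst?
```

After line 1: lst = [21, 28]
After line 2 (append adds [92, 96] as single element): lst = [21, 28, [92, 96]]
After line 3 (extend unpacks [55], adds 55): lst = [21, 28, [92, 96], 55]
After line 4: result = len(lst) = 4

[21, 28, [92, 96], 55]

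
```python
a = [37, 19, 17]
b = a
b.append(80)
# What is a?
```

After line 1: a = [37, 19, 17]
After line 2 (b = a is an alias, same object): a = [37, 19, 17], b = [37, 19, 17]
After line 3 (b.append mutates the shared list): a = [37, 19, 17, 80], b = [37, 19, 17, 80]

[37, 19, 17, 80]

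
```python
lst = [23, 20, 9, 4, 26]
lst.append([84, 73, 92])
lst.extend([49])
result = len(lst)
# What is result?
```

After line 1: lst = [23, 20, 9, 4, 26]
After line 2 (append adds [84, 73, 92] as single element): lst = [23, 20, 9, 4, 26, [84, 73, 92]]
After line 3 (extend unpacks [49], adds 49): lst = [23, 20, 9, 4, 26, [84, 73, 92], 49]
After line 4: result = len(lst) = 7

7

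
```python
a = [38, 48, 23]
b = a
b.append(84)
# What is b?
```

After line 1: a = [38, 48, 23]
After line 2 (b = a is an alias, same object): a = [38, 48, 23], b = [38, 48, 23]
After line 3 (b.append mutates the shared list): a = [38, 48, 23, 84], b = [38, 48, 23, 84]

[38, 48, 23, 84]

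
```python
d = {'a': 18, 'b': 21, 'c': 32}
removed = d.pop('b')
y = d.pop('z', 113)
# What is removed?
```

After line 1: d = {'a': 18, 'b': 21, 'c': 32}
After line 2 (pop 'b' returns 21): d = {'a': 18, 'c': 32}, removed = 21
After line 3 (pop 'z' missing, returns default 113): d = {'a': 18, 'c': 32}, y = 113

21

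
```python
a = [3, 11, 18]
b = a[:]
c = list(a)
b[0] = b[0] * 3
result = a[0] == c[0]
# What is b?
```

After line 1: a = [3, 11, 18]
After line 2 (b = a[:], copy): a = [3, 11, 18], b = [3, 11, 18]
After line 3 (c = list(a) is a copy, new object): c = [3, 11, 18]
After line 4 (b[0] = 3 * 3 = 9; only b mutates (copy)): a = [3, 11, 18], b = [9, 11, 18], c = [3, 11, 18]
After line 5 (a[0] = 3, c[0] = 3; result = True)

[9, 11, 18]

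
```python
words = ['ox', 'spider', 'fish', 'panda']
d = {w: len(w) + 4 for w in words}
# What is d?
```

{'ox': 6, 'spider': 10, 'fish': 8, 'panda': 9}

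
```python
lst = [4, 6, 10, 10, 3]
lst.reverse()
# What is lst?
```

[3, 10, 10, 6, 4]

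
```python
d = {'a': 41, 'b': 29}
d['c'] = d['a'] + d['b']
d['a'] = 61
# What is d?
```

After line 1: d = {'a': 41, 'b': 29}
After line 2 (d['c'] = 41 + 29): d = {'a': 41, 'b': 29, 'c': 70}
After line 3: d = {'a': 61, 'b': 29, 'c': 70}

{'a': 61, 'b': 29, 'c': 70}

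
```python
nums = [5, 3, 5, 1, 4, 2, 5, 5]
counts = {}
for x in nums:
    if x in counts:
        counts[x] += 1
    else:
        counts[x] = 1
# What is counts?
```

Initial: counts = {}, nums = [5, 3, 5, 1, 4, 2, 5, 5]
See 5: counts = {5: 1}
See 3: counts = {5: 1, 3: 1}
See 5: counts = {5: 2, 3: 1}
See 1: counts = {5: 2, 3: 1, 1: 1}
See 4: counts = {5: 2, 3: 1, 1: 1, 4: 1}
See 2: counts = {5: 2, 3: 1, 1: 1, 4: 1, 2: 1}
See 5: counts = {5: 3, 3: 1, 1: 1, 4: 1, 2: 1}
See 5: counts = {5: 4, 3: 1, 1: 1, 4: 1, 2: 1}

{5: 4, 3: 1, 1: 1, 4: 1, 2: 1}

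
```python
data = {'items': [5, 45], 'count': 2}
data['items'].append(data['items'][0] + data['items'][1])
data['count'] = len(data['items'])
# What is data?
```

After line 1: data = {'items': [5, 45], 'count': 2}
After line 2 (append 5 + 45 = 50): data = {'items': [5, 45, 50], 'count': 2}
After line 3 (count = len(items) = 3): data = {'items': [5, 45, 50], 'count': 3}

{'items': [5, 45, 50], 'count': 3}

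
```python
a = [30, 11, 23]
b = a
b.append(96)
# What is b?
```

After line 1: a = [30, 11, 23]
After line 2 (b = a is an alias, same object): a = [30, 11, 23], b = [30, 11, 23]
After line 3 (b.append mutates the shared list): a = [30, 11, 23, 96], b = [30, 11, 23, 96]

[30, 11, 23, 96]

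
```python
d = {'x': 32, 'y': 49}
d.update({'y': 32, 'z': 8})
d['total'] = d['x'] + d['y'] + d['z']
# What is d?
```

After line 1: d = {'x': 32, 'y': 49}
After line 2 (y overwritten, z added): d = {'x': 32, 'y': 32, 'z': 8}
After line 3 (total = 32 + 32 + 8 = 72): d = {'x': 32, 'y': 32, 'z': 8, 'total': 72}

{'x': 32, 'y': 32, 'z': 8, 'total': 72}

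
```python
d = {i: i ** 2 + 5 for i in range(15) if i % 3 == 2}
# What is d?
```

{2: 9, 5: 30, 8: 69, 11: 126, 14: 201}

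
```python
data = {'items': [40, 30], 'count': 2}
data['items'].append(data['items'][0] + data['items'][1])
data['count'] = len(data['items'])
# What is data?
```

After line 1: data = {'items': [40, 30], 'count': 2}
After line 2 (append 40 + 30 = 70): data = {'items': [40, 30, 70], 'count': 2}
After line 3 (count = len(items) = 3): data = {'items': [40, 30, 70], 'count': 3}

{'items': [40, 30, 70], 'count': 3}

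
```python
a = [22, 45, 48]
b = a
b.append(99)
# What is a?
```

After line 1: a = [22, 45, 48]
After line 2 (b = a is an alias, same object): a = [22, 45, 48], b = [22, 45, 48]
After line 3 (b.append mutates the shared list): a = [22, 45, 48, 99], b = [22, 45, 48, 99]

[22, 45, 48, 99]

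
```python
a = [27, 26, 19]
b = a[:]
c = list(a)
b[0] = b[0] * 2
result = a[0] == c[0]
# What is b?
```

After line 1: a = [27, 26, 19]
After line 2 (b = a[:], copy): a = [27, 26, 19], b = [27, 26, 19]
After line 3 (c = list(a) is a copy, new object): c = [27, 26, 19]
After line 4 (b[0] = 27 * 2 = 54; only b mutates (copy)): a = [27, 26, 19], b = [54, 26, 19], c = [27, 26, 19]
After line 5 (a[0] = 27, c[0] = 27; result = True)

[54, 26, 19]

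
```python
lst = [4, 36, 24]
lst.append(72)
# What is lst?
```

[4, 36, 24, 72]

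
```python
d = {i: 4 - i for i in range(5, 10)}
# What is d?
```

{5: -1, 6: -2, 7: -3, 8: -4, 9: -5}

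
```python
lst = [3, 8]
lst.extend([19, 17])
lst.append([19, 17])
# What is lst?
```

After line 1: lst = [3, 8]
After line 2 (extend unpacks [19, 17]): lst = [3, 8, 19, 17]
After line 3 (append adds [19, 17] as single element): lst = [3, 8, 19, 17, [19, 17]]

[3, 8, 19, 17, [19, 17]]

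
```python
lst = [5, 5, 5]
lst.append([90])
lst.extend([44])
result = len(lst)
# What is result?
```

After line 1: lst = [5, 5, 5]
After line 2 (append adds [90] as single element): lst = [5, 5, 5, [90]]
After line 3 (extend unpacks [44], adds 44): lst = [5, 5, 5, [90], 44]
After line 4: result = len(lst) = 5

5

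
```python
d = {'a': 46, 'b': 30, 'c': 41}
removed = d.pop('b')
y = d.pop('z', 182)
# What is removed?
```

After line 1: d = {'a': 46, 'b': 30, 'c': 41}
After line 2 (pop 'b' returns 30): d = {'a': 46, 'c': 41}, removed = 30
After line 3 (pop 'z' missing, returns default 182): d = {'a': 46, 'c': 41}, y = 182

30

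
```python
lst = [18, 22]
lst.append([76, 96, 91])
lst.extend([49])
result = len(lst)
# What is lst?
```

After line 1: lst = [18, 22]
After line 2 (append adds [76, 96, 91] as single element): lst = [18, 22, [76, 96, 91]]
After line 3 (extend unpacks [49], adds 49): lst = [18, 22, [76, 96, 91], 49]
After line 4: result = len(lst) = 4

[18, 22, [76, 96, 91], 49]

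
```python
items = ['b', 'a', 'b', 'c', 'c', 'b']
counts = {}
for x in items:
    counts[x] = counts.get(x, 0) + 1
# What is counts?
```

Initial: counts = {}, items = ['b', 'a', 'b', 'c', 'c', 'b']
See 'b': counts = {'b': 1}
See 'a': counts = {'b': 1, 'a': 1}
See 'b': counts = {'b': 2, 'a': 1}
See 'c': counts = {'b': 2, 'a': 1, 'c': 1}
See 'c': counts = {'b': 2, 'a': 1, 'c': 2}
See 'b': counts = {'b': 3, 'a': 1, 'c': 2}

{'b': 3, 'a': 1, 'c': 2}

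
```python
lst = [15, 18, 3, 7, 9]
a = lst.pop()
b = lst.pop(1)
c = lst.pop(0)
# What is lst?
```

After line 1: lst = [15, 18, 3, 7, 9]
After line 2 (pop() -> a = 9): lst = [15, 18, 3, 7]
After line 3 (pop(1) -> b = 18): lst = [15, 3, 7]
After line 4 (pop(0) -> c = 15): lst = [3, 7]

[3, 7]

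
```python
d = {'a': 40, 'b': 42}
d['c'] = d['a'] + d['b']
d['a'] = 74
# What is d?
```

After line 1: d = {'a': 40, 'b': 42}
After line 2 (d['c'] = 40 + 42): d = {'a': 40, 'b': 42, 'c': 82}
After line 3: d = {'a': 74, 'b': 42, 'c': 82}

{'a': 74, 'b': 42, 'c': 82}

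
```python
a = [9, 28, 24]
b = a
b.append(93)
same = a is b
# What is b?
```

After line 1: a = [9, 28, 24]
After line 2 (b = a is an alias, same object): a = [9, 28, 24], b = [9, 28, 24]
After line 3 (b.append mutates the shared list): a = [9, 28, 24, 93], b = [9, 28, 24, 93]
After line 4 (same = a is b; same object -> True): same = True

[9, 28, 24, 93]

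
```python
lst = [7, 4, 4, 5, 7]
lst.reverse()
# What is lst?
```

[7, 5, 4, 4, 7]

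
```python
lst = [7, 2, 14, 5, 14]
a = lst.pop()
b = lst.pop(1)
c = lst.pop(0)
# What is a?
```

After line 1: lst = [7, 2, 14, 5, 14]
After line 2 (pop() -> a = 14): lst = [7, 2, 14, 5]
After line 3 (pop(1) -> b = 2): lst = [7, 14, 5]
After line 4 (pop(0) -> c = 7): lst = [14, 5]

14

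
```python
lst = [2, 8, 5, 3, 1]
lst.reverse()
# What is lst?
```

[1, 3, 5, 8, 2]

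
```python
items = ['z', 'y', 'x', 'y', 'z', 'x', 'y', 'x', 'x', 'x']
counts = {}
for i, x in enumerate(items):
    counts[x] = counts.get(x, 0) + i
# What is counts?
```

Initial: counts = {}, items = ['z', 'y', 'x', 'y', 'z', 'x', 'y', 'x', 'x', 'x']
i=0, x='z': counts = {'z': 0}
i=1, x='y': counts = {'z': 0, 'y': 1}
i=2, x='x': counts = {'z': 0, 'y': 1, 'x': 2}
i=3, x='y': counts = {'z': 0, 'y': 4, 'x': 2}
i=4, x='z': counts = {'z': 4, 'y': 4, 'x': 2}
i=5, x='x': counts = {'z': 4, 'y': 4, 'x': 7}
i=6, x='y': counts = {'z': 4, 'y': 10, 'x': 7}
i=7, x='x': counts = {'z': 4, 'y': 10, 'x': 14}
i=8, x='x': counts = {'z': 4, 'y': 10, 'x': 22}
i=9, x='x': counts = {'z': 4, 'y': 10, 'x': 31}

{'z': 4, 'y': 10, 'x': 31}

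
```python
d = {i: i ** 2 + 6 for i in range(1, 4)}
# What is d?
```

{1: 7, 2: 10, 3: 15}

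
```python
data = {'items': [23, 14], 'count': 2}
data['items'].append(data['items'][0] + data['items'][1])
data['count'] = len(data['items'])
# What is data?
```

After line 1: data = {'items': [23, 14], 'count': 2}
After line 2 (append 23 + 14 = 37): data = {'items': [23, 14, 37], 'count': 2}
After line 3 (count = len(items) = 3): data = {'items': [23, 14, 37], 'count': 3}

{'items': [23, 14, 37], 'count': 3}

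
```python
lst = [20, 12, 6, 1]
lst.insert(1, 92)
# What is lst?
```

[20, 92, 12, 6, 1]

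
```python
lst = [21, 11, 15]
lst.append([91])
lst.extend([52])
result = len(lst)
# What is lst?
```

After line 1: lst = [21, 11, 15]
After line 2 (append adds [91] as single element): lst = [21, 11, 15, [91]]
After line 3 (extend unpacks [52], adds 52): lst = [21, 11, 15, [91], 52]
After line 4: result = len(lst) = 5

[21, 11, 15, [91], 52]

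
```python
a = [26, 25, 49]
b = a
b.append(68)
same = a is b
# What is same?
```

After line 1: a = [26, 25, 49]
After line 2 (b = a is an alias, same object): a = [26, 25, 49], b = [26, 25, 49]
After line 3 (b.append mutates the shared list): a = [26, 25, 49, 68], b = [26, 25, 49, 68]
After line 4 (same = a is b; same object -> True): same = True

True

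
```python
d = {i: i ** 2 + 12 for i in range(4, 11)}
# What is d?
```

{4: 28, 5: 37, 6: 48, 7: 61, 8: 76, 9: 93, 10: 112}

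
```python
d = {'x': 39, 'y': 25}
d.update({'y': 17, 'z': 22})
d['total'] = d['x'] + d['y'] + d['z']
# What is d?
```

After line 1: d = {'x': 39, 'y': 25}
After line 2 (y overwritten, z added): d = {'x': 39, 'y': 17, 'z': 22}
After line 3 (total = 39 + 17 + 22 = 78): d = {'x': 39, 'y': 17, 'z': 22, 'total': 78}

{'x': 39, 'y': 17, 'z': 22, 'total': 78}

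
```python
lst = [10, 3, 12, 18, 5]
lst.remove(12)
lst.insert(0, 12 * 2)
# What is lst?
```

After line 1: lst = [10, 3, 12, 18, 5]
After line 2 (remove first 12): lst = [10, 3, 18, 5]
After line 3 (insert 24 at index 0): lst = [24, 10, 3, 18, 5]

[24, 10, 3, 18, 5]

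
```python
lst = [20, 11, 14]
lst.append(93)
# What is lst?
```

[20, 11, 14, 93]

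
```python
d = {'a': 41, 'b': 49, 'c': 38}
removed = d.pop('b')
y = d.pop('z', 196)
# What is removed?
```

After line 1: d = {'a': 41, 'b': 49, 'c': 38}
After line 2 (pop 'b' returns 49): d = {'a': 41, 'c': 38}, removed = 49
After line 3 (pop 'z' missing, returns default 196): d = {'a': 41, 'c': 38}, y = 196

49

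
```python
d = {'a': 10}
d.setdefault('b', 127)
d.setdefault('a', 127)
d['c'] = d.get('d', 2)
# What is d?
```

After line 1: d = {'a': 10}
After line 2 (setdefault adds 'b'=127): d = {'a': 10, 'b': 127}
After line 3 (setdefault 'a' no-op, already exists): d = {'a': 10, 'b': 127}
After line 4 (get('d', 2) returns default since 'd' not in d): d = {'a': 10, 'b': 127, 'c': 2}

{'a': 10, 'b': 127, 'c': 2}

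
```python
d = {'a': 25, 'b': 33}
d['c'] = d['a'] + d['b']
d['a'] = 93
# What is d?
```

After line 1: d = {'a': 25, 'b': 33}
After line 2 (d['c'] = 25 + 33): d = {'a': 25, 'b': 33, 'c': 58}
After line 3: d = {'a': 93, 'b': 33, 'c': 58}

{'a': 93, 'b': 33, 'c': 58}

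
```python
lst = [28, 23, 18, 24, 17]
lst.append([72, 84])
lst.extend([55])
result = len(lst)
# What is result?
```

After line 1: lst = [28, 23, 18, 24, 17]
After line 2 (append adds [72, 84] as single element): lst = [28, 23, 18, 24, 17, [72, 84]]
After line 3 (extend unpacks [55], adds 55): lst = [28, 23, 18, 24, 17, [72, 84], 55]
After line 4: result = len(lst) = 7

7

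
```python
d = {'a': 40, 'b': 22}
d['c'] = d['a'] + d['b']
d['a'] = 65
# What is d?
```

After line 1: d = {'a': 40, 'b': 22}
After line 2 (d['c'] = 40 + 22): d = {'a': 40, 'b': 22, 'c': 62}
After line 3: d = {'a': 65, 'b': 22, 'c': 62}

{'a': 65, 'b': 22, 'c': 62}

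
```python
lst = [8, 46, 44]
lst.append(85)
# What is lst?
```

[8, 46, 44, 85]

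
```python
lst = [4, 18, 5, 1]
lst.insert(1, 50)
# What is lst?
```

[4, 50, 18, 5, 1]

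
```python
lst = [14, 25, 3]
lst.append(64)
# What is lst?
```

[14, 25, 3, 64]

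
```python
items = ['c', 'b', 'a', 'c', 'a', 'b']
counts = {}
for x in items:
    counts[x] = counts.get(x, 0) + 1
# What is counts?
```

Initial: counts = {}, items = ['c', 'b', 'a', 'c', 'a', 'b']
See 'c': counts = {'c': 1}
See 'b': counts = {'c': 1, 'b': 1}
See 'a': counts = {'c': 1, 'b': 1, 'a': 1}
See 'c': counts = {'c': 2, 'b': 1, 'a': 1}
See 'a': counts = {'c': 2, 'b': 1, 'a': 2}
See 'b': counts = {'c': 2, 'b': 2, 'a': 2}

{'c': 2, 'b': 2, 'a': 2}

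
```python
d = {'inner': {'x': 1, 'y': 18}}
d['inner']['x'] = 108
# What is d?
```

After line 1: d = {'inner': {'x': 1, 'y': 18}}
After line 2 (inner x overwritten): d = {'inner': {'x': 108, 'y': 18}}

{'inner': {'x': 108, 'y': 18}}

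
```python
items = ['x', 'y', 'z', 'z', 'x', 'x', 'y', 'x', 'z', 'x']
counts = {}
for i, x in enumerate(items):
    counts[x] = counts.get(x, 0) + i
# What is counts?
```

Initial: counts = {}, items = ['x', 'y', 'z', 'z', 'x', 'x', 'y', 'x', 'z', 'x']
i=0, x='x': counts = {'x': 0}
i=1, x='y': counts = {'x': 0, 'y': 1}
i=2, x='z': counts = {'x': 0, 'y': 1, 'z': 2}
i=3, x='z': counts = {'x': 0, 'y': 1, 'z': 5}
i=4, x='x': counts = {'x': 4, 'y': 1, 'z': 5}
i=5, x='x': counts = {'x': 9, 'y': 1, 'z': 5}
i=6, x='y': counts = {'x': 9, 'y': 7, 'z': 5}
i=7, x='x': counts = {'x': 16, 'y': 7, 'z': 5}
i=8, x='z': counts = {'x': 16, 'y': 7, 'z': 13}
i=9, x='x': counts = {'x': 25, 'y': 7, 'z': 13}

{'x': 25, 'y': 7, 'z': 13}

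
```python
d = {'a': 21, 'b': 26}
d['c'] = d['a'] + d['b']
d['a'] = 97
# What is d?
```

After line 1: d = {'a': 21, 'b': 26}
After line 2 (d['c'] = 21 + 26): d = {'a': 21, 'b': 26, 'c': 47}
After line 3: d = {'a': 97, 'b': 26, 'c': 47}

{'a': 97, 'b': 26, 'c': 47}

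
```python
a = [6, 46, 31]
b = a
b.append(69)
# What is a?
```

After line 1: a = [6, 46, 31]
After line 2 (b = a is an alias, same object): a = [6, 46, 31], b = [6, 46, 31]
After line 3 (b.append mutates the shared list): a = [6, 46, 31, 69], b = [6, 46, 31, 69]

[6, 46, 31, 69]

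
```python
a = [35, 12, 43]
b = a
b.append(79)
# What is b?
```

After line 1: a = [35, 12, 43]
After line 2 (b = a is an alias, same object): a = [35, 12, 43], b = [35, 12, 43]
After line 3 (b.append mutates the shared list): a = [35, 12, 43, 79], b = [35, 12, 43, 79]

[35, 12, 43, 79]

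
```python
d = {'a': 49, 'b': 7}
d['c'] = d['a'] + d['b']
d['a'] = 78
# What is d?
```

After line 1: d = {'a': 49, 'b': 7}
After line 2 (d['c'] = 49 + 7): d = {'a': 49, 'b': 7, 'c': 56}
After line 3: d = {'a': 78, 'b': 7, 'c': 56}

{'a': 78, 'b': 7, 'c': 56}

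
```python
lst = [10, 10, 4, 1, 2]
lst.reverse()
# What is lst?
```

[2, 1, 4, 10, 10]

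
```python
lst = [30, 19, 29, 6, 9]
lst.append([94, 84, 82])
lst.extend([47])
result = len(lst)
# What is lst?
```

After line 1: lst = [30, 19, 29, 6, 9]
After line 2 (append adds [94, 84, 82] as single element): lst = [30, 19, 29, 6, 9, [94, 84, 82]]
After line 3 (extend unpacks [47], adds 47): lst = [30, 19, 29, 6, 9, [94, 84, 82], 47]
After line 4: result = len(lst) = 7

[30, 19, 29, 6, 9, [94, 84, 82], 47]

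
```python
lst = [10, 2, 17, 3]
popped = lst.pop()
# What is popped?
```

3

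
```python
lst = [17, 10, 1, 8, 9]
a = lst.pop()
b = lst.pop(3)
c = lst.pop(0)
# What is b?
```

After line 1: lst = [17, 10, 1, 8, 9]
After line 2 (pop() -> a = 9): lst = [17, 10, 1, 8]
After line 3 (pop(3) -> b = 8): lst = [17, 10, 1]
After line 4 (pop(0) -> c = 17): lst = [10, 1]

8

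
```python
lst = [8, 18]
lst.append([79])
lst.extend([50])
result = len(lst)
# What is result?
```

After line 1: lst = [8, 18]
After line 2 (append adds [79] as single element): lst = [8, 18, [79]]
After line 3 (extend unpacks [50], adds 50): lst = [8, 18, [79], 50]
After line 4: result = len(lst) = 4

4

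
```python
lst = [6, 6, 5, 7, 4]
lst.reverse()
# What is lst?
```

[4, 7, 5, 6, 6]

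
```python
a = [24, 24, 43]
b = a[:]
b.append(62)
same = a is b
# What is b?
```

After line 1: a = [24, 24, 43]
After line 2 (b = a[:] is a shallow copy, new object): a = [24, 24, 43], b = [24, 24, 43]
After line 3 (append only mutates b): a = [24, 24, 43], b = [24, 24, 43, 62]
After line 4 (same = a is b; different objects -> False): same = False

[24, 24, 43, 62]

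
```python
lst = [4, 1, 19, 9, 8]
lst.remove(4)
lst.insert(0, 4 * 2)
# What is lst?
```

After line 1: lst = [4, 1, 19, 9, 8]
After line 2 (remove first 4): lst = [1, 19, 9, 8]
After line 3 (insert 8 at index 0): lst = [8, 1, 19, 9, 8]

[8, 1, 19, 9, 8]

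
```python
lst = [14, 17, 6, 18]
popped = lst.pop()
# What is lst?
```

[14, 17, 6]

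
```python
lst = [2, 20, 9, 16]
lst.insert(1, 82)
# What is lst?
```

[2, 82, 20, 9, 16]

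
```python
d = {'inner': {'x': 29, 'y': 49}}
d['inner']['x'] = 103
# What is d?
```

After line 1: d = {'inner': {'x': 29, 'y': 49}}
After line 2 (inner x overwritten): d = {'inner': {'x': 103, 'y': 49}}

{'inner': {'x': 103, 'y': 49}}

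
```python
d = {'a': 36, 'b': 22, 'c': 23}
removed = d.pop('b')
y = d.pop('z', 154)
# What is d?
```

After line 1: d = {'a': 36, 'b': 22, 'c': 23}
After line 2 (pop 'b' returns 22): d = {'a': 36, 'c': 23}, removed = 22
After line 3 (pop 'z' missing, returns default 154): d = {'a': 36, 'c': 23}, y = 154

{'a': 36, 'c': 23}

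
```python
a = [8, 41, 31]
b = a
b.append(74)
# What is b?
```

After line 1: a = [8, 41, 31]
After line 2 (b = a is an alias, same object): a = [8, 41, 31], b = [8, 41, 31]
After line 3 (b.append mutates the shared list): a = [8, 41, 31, 74], b = [8, 41, 31, 74]

[8, 41, 31, 74]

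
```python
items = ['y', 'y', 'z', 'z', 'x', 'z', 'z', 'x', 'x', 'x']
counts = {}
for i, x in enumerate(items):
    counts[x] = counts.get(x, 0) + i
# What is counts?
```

Initial: counts = {}, items = ['y', 'y', 'z', 'z', 'x', 'z', 'z', 'x', 'x', 'x']
i=0, x='y': counts = {'y': 0}
i=1, x='y': counts = {'y': 1}
i=2, x='z': counts = {'y': 1, 'z': 2}
i=3, x='z': counts = {'y': 1, 'z': 5}
i=4, x='x': counts = {'y': 1, 'z': 5, 'x': 4}
i=5, x='z': counts = {'y': 1, 'z': 10, 'x': 4}
i=6, x='z': counts = {'y': 1, 'z': 16, 'x': 4}
i=7, x='x': counts = {'y': 1, 'z': 16, 'x': 11}
i=8, x='x': counts = {'y': 1, 'z': 16, 'x': 19}
i=9, x='x': counts = {'y': 1, 'z': 16, 'x': 28}

{'y': 1, 'z': 16, 'x': 28}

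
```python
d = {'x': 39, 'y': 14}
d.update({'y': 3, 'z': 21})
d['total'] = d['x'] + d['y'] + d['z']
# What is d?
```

After line 1: d = {'x': 39, 'y': 14}
After line 2 (y overwritten, z added): d = {'x': 39, 'y': 3, 'z': 21}
After line 3 (total = 39 + 3 + 21 = 63): d = {'x': 39, 'y': 3, 'z': 21, 'total': 63}

{'x': 39, 'y': 3, 'z': 21, 'total': 63}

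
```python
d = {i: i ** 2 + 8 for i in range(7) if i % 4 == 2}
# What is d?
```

{2: 12, 6: 44}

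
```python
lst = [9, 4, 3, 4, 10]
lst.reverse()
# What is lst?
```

[10, 4, 3, 4, 9]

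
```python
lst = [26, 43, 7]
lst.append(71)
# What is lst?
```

[26, 43, 7, 71]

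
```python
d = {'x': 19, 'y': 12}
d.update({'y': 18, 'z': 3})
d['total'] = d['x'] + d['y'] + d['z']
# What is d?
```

After line 1: d = {'x': 19, 'y': 12}
After line 2 (y overwritten, z added): d = {'x': 19, 'y': 18, 'z': 3}
After line 3 (total = 19 + 18 + 3 = 40): d = {'x': 19, 'y': 18, 'z': 3, 'total': 40}

{'x': 19, 'y': 18, 'z': 3, 'total': 40}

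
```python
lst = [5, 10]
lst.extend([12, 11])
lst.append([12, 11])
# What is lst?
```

After line 1: lst = [5, 10]
After line 2 (extend unpacks [12, 11]): lst = [5, 10, 12, 11]
After line 3 (append adds [12, 11] as single element): lst = [5, 10, 12, 11, [12, 11]]

[5, 10, 12, 11, [12, 11]]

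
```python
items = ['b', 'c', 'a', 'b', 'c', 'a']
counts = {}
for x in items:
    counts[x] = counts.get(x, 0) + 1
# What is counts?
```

Initial: counts = {}, items = ['b', 'c', 'a', 'b', 'c', 'a']
See 'b': counts = {'b': 1}
See 'c': counts = {'b': 1, 'c': 1}
See 'a': counts = {'b': 1, 'c': 1, 'a': 1}
See 'b': counts = {'b': 2, 'c': 1, 'a': 1}
See 'c': counts = {'b': 2, 'c': 2, 'a': 1}
See 'a': counts = {'b': 2, 'c': 2, 'a': 2}

{'b': 2, 'c': 2, 'a': 2}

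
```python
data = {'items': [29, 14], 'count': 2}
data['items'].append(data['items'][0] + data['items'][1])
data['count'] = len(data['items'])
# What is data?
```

After line 1: data = {'items': [29, 14], 'count': 2}
After line 2 (append 29 + 14 = 43): data = {'items': [29, 14, 43], 'count': 2}
After line 3 (count = len(items) = 3): data = {'items': [29, 14, 43], 'count': 3}

{'items': [29, 14, 43], 'count': 3}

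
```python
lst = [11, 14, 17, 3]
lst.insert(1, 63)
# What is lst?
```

[11, 63, 14, 17, 3]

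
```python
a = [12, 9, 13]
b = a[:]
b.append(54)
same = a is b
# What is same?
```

After line 1: a = [12, 9, 13]
After line 2 (b = a[:] is a shallow copy, new object): a = [12, 9, 13], b = [12, 9, 13]
After line 3 (append only mutates b): a = [12, 9, 13], b = [12, 9, 13, 54]
After line 4 (same = a is b; different objects -> False): same = False

False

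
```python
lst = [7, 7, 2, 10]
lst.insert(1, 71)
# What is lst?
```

[7, 71, 7, 2, 10]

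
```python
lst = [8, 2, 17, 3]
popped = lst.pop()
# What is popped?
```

3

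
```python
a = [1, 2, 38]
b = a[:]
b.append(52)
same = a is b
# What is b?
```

After line 1: a = [1, 2, 38]
After line 2 (b = a[:] is a shallow copy, new object): a = [1, 2, 38], b = [1, 2, 38]
After line 3 (append only mutates b): a = [1, 2, 38], b = [1, 2, 38, 52]
After line 4 (same = a is b; different objects -> False): same = False

[1, 2, 38, 52]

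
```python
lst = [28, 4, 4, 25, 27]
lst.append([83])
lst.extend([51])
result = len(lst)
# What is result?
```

After line 1: lst = [28, 4, 4, 25, 27]
After line 2 (append adds [83] as single element): lst = [28, 4, 4, 25, 27, [83]]
After line 3 (extend unpacks [51], adds 51): lst = [28, 4, 4, 25, 27, [83], 51]
After line 4: result = len(lst) = 7

7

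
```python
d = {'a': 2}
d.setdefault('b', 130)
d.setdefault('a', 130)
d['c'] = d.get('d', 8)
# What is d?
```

After line 1: d = {'a': 2}
After line 2 (setdefault adds 'b'=130): d = {'a': 2, 'b': 130}
After line 3 (setdefault 'a' no-op, already exists): d = {'a': 2, 'b': 130}
After line 4 (get('d', 8) returns default since 'd' not in d): d = {'a': 2, 'b': 130, 'c': 8}

{'a': 2, 'b': 130, 'c': 8}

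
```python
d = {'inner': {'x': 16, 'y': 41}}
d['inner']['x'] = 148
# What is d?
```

After line 1: d = {'inner': {'x': 16, 'y': 41}}
After line 2 (inner x overwritten): d = {'inner': {'x': 148, 'y': 41}}

{'inner': {'x': 148, 'y': 41}}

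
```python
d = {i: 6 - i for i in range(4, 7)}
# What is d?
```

{4: 2, 5: 1, 6: 0}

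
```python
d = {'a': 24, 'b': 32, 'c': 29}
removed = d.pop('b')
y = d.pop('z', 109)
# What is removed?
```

After line 1: d = {'a': 24, 'b': 32, 'c': 29}
After line 2 (pop 'b' returns 32): d = {'a': 24, 'c': 29}, removed = 32
After line 3 (pop 'z' missing, returns default 109): d = {'a': 24, 'c': 29}, y = 109

32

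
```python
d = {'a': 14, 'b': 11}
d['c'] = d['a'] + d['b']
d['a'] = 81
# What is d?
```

After line 1: d = {'a': 14, 'b': 11}
After line 2 (d['c'] = 14 + 11): d = {'a': 14, 'b': 11, 'c': 25}
After line 3: d = {'a': 81, 'b': 11, 'c': 25}

{'a': 81, 'b': 11, 'c': 25}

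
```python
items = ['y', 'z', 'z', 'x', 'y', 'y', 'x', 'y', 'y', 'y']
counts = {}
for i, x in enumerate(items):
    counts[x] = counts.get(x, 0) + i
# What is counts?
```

Initial: counts = {}, items = ['y', 'z', 'z', 'x', 'y', 'y', 'x', 'y', 'y', 'y']
i=0, x='y': counts = {'y': 0}
i=1, x='z': counts = {'y': 0, 'z': 1}
i=2, x='z': counts = {'y': 0, 'z': 3}
i=3, x='x': counts = {'y': 0, 'z': 3, 'x': 3}
i=4, x='y': counts = {'y': 4, 'z': 3, 'x': 3}
i=5, x='y': counts = {'y': 9, 'z': 3, 'x': 3}
i=6, x='x': counts = {'y': 9, 'z': 3, 'x': 9}
i=7, x='y': counts = {'y': 16, 'z': 3, 'x': 9}
i=8, x='y': counts = {'y': 24, 'z': 3, 'x': 9}
i=9, x='y': counts = {'y': 33, 'z': 3, 'x': 9}

{'y': 33, 'z': 3, 'x': 9}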